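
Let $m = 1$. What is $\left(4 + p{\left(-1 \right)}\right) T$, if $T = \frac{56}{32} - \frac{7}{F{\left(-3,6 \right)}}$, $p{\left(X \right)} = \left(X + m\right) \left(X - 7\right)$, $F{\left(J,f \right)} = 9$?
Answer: $\frac{35}{9} \approx 3.8889$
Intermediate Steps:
$p{\left(X \right)} = \left(1 + X\right) \left(-7 + X\right)$ ($p{\left(X \right)} = \left(X + 1\right) \left(X - 7\right) = \left(1 + X\right) \left(-7 + X\right)$)
$T = \frac{35}{36}$ ($T = \frac{56}{32} - \frac{7}{9} = 56 \cdot \frac{1}{32} - \frac{7}{9} = \frac{7}{4} - \frac{7}{9} = \frac{35}{36} \approx 0.97222$)
$\left(4 + p{\left(-1 \right)}\right) T = \left(4 - \left(1 - 1\right)\right) \frac{35}{36} = \left(4 + \left(-7 + 1 + 6\right)\right) \frac{35}{36} = \left(4 + 0\right) \frac{35}{36} = 4 \cdot \frac{35}{36} = \frac{35}{9}$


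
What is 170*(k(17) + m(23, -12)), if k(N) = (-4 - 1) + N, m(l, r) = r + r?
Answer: -2040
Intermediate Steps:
m(l, r) = 2*r
k(N) = -5 + N
170*(k(17) + m(23, -12)) = 170*((-5 + 17) + 2*(-12)) = 170*(12 - 24) = 170*(-12) = -2040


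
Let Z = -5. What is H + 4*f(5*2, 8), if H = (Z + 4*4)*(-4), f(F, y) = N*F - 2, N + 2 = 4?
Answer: 28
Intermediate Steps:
N = 2 (N = -2 + 4 = 2)
f(F, y) = -2 + 2*F (f(F, y) = 2*F - 2 = -2 + 2*F)
H = -44 (H = (-5 + 4*4)*(-4) = (-5 + 16)*(-4) = 11*(-4) = -44)
H + 4*f(5*2, 8) = -44 + 4*(-2 + 2*(5*2)) = -44 + 4*(-2 + 2*10) = -44 + 4*(-2 + 20) = -44 + 4*18 = -44 + 72 = 28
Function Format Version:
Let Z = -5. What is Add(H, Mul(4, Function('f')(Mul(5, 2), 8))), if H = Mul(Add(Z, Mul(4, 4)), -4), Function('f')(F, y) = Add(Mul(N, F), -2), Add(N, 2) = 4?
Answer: 28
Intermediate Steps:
N = 2 (N = Add(-2, 4) = 2)
Function('f')(F, y) = Add(-2, Mul(2, F)) (Function('f')(F, y) = Add(Mul(2, F), -2) = Add(-2, Mul(2, F)))
H = -44 (H = Mul(Add(-5, Mul(4, 4)), -4) = Mul(Add(-5, 16), -4) = Mul(11, -4) = -44)
Add(H, Mul(4, Function('f')(Mul(5, 2), 8))) = Add(-44, Mul(4, Add(-2, Mul(2, Mul(5, 2))))) = Add(-44, Mul(4, Add(-2, Mul(2, 10)))) = Add(-44, Mul(4, Add(-2, 20))) = Add(-44, Mul(4, 18)) = Add(-44, 72) = 28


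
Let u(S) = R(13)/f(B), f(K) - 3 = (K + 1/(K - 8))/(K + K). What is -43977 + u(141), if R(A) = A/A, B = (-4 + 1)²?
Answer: -1407255/32 ≈ -43977.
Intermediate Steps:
B = 9 (B = (-3)² = 9)
f(K) = 3 + (K + 1/(-8 + K))/(2*K) (f(K) = 3 + (K + 1/(K - 8))/(K + K) = 3 + (K + 1/(-8 + K))/((2*K)) = 3 + (K + 1/(-8 + K))*(1/(2*K)) = 3 + (K + 1/(-8 + K))/(2*K))
R(A) = 1
u(S) = 9/32 (u(S) = 1/((½)*(1 - 56*9 + 7*9²)/(9*(-8 + 9))) = 1/((½)*(⅑)*(1 - 504 + 7*81)/1) = 1/((½)*(⅑)*1*(1 - 504 + 567)) = 1/((½)*(⅑)*1*64) = 1/(32/9) = 1*(9/32) = 9/32)
-43977 + u(141) = -43977 + 9/32 = -1407255/32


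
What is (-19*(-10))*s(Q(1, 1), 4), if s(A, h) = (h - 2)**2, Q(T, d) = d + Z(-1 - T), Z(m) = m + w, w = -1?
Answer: 760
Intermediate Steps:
Z(m) = -1 + m (Z(m) = m - 1 = -1 + m)
Q(T, d) = -2 + d - T (Q(T, d) = d + (-1 + (-1 - T)) = d + (-2 - T) = -2 + d - T)
s(A, h) = (-2 + h)**2
(-19*(-10))*s(Q(1, 1), 4) = (-19*(-10))*(-2 + 4)**2 = 190*2**2 = 190*4 = 760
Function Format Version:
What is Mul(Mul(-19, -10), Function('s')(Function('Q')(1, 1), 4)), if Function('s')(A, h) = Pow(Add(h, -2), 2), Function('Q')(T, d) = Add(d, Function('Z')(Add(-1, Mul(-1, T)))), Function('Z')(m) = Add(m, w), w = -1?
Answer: 760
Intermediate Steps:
Function('Z')(m) = Add(-1, m) (Function('Z')(m) = Add(m, -1) = Add(-1, m))
Function('Q')(T, d) = Add(-2, d, Mul(-1, T)) (Function('Q')(T, d) = Add(d, Add(-1, Add(-1, Mul(-1, T)))) = Add(d, Add(-2, Mul(-1, T))) = Add(-2, d, Mul(-1, T)))
Function('s')(A, h) = Pow(Add(-2, h), 2)
Mul(Mul(-19, -10), Function('s')(Function('Q')(1, 1), 4)) = Mul(Mul(-19, -10), Pow(Add(-2, 4), 2)) = Mul(190, Pow(2, 2)) = Mul(190, 4) = 760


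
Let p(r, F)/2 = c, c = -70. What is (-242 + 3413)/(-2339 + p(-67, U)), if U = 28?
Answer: -3171/2479 ≈ -1.2791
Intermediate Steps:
p(r, F) = -140 (p(r, F) = 2*(-70) = -140)
(-242 + 3413)/(-2339 + p(-67, U)) = (-242 + 3413)/(-2339 - 140) = 3171/(-2479) = 3171*(-1/2479) = -3171/2479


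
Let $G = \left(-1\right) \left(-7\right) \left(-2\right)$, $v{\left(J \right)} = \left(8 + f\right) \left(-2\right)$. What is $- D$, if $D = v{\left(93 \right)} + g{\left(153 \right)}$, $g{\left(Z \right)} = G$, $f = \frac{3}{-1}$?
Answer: $24$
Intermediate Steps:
$f = -3$ ($f = 3 \left(-1\right) = -3$)
$v{\left(J \right)} = -10$ ($v{\left(J \right)} = \left(8 - 3\right) \left(-2\right) = 5 \left(-2\right) = -10$)
$G = -14$ ($G = 7 \left(-2\right) = -14$)
$g{\left(Z \right)} = -14$
$D = -24$ ($D = -10 - 14 = -24$)
$- D = \left(-1\right) \left(-24\right) = 24$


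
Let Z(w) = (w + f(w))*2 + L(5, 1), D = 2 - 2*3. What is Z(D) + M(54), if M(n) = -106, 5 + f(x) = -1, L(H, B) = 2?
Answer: -124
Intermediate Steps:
D = -4 (D = 2 - 6 = -4)
f(x) = -6 (f(x) = -5 - 1 = -6)
Z(w) = -10 + 2*w (Z(w) = (w - 6)*2 + 2 = (-6 + w)*2 + 2 = (-12 + 2*w) + 2 = -10 + 2*w)
Z(D) + M(54) = (-10 + 2*(-4)) - 106 = (-10 - 8) - 106 = -18 - 106 = -124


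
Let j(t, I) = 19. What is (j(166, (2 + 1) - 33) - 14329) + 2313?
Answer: -11997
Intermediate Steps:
(j(166, (2 + 1) - 33) - 14329) + 2313 = (19 - 14329) + 2313 = -14310 + 2313 = -11997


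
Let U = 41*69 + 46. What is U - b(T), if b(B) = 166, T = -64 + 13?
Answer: 2709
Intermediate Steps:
U = 2875 (U = 2829 + 46 = 2875)
T = -51
U - b(T) = 2875 - 1*166 = 2875 - 166 = 2709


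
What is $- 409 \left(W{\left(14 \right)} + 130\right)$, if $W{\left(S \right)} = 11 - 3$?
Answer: $-56442$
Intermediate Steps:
$W{\left(S \right)} = 8$
$- 409 \left(W{\left(14 \right)} + 130\right) = - 409 \left(8 + 130\right) = \left(-409\right) 138 = -56442$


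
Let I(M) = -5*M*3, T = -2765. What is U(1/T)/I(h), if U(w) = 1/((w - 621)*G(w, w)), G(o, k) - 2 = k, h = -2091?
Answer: -1529045/59553716094522 ≈ -2.5675e-8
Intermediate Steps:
G(o, k) = 2 + k
U(w) = 1/((-621 + w)*(2 + w)) (U(w) = 1/((w - 621)*(2 + w)) = 1/((-621 + w)*(2 + w)))
I(M) = -15*M
U(1/T)/I(h) = (1/((-621 + 1/(-2765))*(2 + 1/(-2765))))/((-15*(-2091))) = (1/((-621 - 1/2765)*(2 - 1/2765)))/31365 = (1/((-1717066/2765)*(5529/2765)))*(1/31365) = -2765/1717066*2765/5529*(1/31365) = -7645225/9493657914*1/31365 = -1529045/59553716094522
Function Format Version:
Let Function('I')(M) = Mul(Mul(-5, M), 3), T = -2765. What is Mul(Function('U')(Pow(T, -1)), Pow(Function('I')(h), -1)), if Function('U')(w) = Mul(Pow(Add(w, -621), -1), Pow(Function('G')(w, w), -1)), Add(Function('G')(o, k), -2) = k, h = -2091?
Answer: Rational(-1529045, 59553716094522) ≈ -2.5675e-8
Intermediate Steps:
Function('G')(o, k) = Add(2, k)
Function('U')(w) = Mul(Pow(Add(-621, w), -1), Pow(Add(2, w), -1)) (Function('U')(w) = Mul(Pow(Add(w, -621), -1), Pow(Add(2, w), -1)) = Mul(Pow(Add(-621, w), -1), Pow(Add(2, w), -1)))
Function('I')(M) = Mul(-15, M)
Mul(Function('U')(Pow(T, -1)), Pow(Function('I')(h), -1)) = Mul(Mul(Pow(Add(-621, Pow(-2765, -1)), -1), Pow(Add(2, Pow(-2765, -1)), -1)), Pow(Mul(-15, -2091), -1)) = Mul(Mul(Pow(Add(-621, Rational(-1, 2765)), -1), Pow(Add(2, Rational(-1, 2765)), -1)), Pow(31365, -1)) = Mul(Mul(Pow(Rational(-1717066, 2765), -1), Pow(Rational(5529, 2765), -1)), Rational(1, 31365)) = Mul(Mul(Rational(-2765, 1717066), Rational(2765, 5529)), Rational(1, 31365)) = Mul(Rational(-7645225, 9493657914), Rational(1, 31365)) = Rational(-1529045, 59553716094522)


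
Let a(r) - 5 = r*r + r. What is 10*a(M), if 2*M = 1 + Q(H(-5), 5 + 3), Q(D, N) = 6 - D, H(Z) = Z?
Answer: 470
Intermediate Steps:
M = 6 (M = (1 + (6 - 1*(-5)))/2 = (1 + (6 + 5))/2 = (1 + 11)/2 = (1/2)*12 = 6)
a(r) = 5 + r + r**2 (a(r) = 5 + (r*r + r) = 5 + (r**2 + r) = 5 + (r + r**2) = 5 + r + r**2)
10*a(M) = 10*(5 + 6 + 6**2) = 10*(5 + 6 + 36) = 10*47 = 470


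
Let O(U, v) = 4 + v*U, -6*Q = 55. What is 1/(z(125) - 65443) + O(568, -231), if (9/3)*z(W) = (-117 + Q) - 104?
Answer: -154736093438/1179355 ≈ -1.3120e+5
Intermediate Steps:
Q = -55/6 (Q = -1/6*55 = -55/6 ≈ -9.1667)
z(W) = -1381/18 (z(W) = ((-117 - 55/6) - 104)/3 = (-757/6 - 104)/3 = (1/3)*(-1381/6) = -1381/18)
O(U, v) = 4 + U*v
1/(z(125) - 65443) + O(568, -231) = 1/(-1381/18 - 65443) + (4 + 568*(-231)) = 1/(-1179355/18) + (4 - 131208) = -18/1179355 - 131204 = -154736093438/1179355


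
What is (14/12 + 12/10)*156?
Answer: 1846/5 ≈ 369.20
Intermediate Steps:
(14/12 + 12/10)*156 = (14*(1/12) + 12*(1/10))*156 = (7/6 + 6/5)*156 = (71/30)*156 = 1846/5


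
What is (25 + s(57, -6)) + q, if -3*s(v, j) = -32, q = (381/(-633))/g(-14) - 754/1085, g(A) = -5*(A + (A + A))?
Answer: 48033589/1373610 ≈ 34.969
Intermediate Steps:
g(A) = -15*A (g(A) = -5*(A + 2*A) = -15*A)
q = -958501/1373610 (q = (381/(-633))/((-15*(-14))) - 754/1085 = (381*(-1/633))/210 - 754*1/1085 = -127/211*1/210 - 754/1085 = -127/44310 - 754/1085 = -958501/1373610 ≈ -0.69780)
s(v, j) = 32/3 (s(v, j) = -⅓*(-32) = 32/3)
(25 + s(57, -6)) + q = (25 + 32/3) - 958501/1373610 = 107/3 - 958501/1373610 = 48033589/1373610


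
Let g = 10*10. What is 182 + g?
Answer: 282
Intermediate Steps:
g = 100
182 + g = 182 + 100 = 282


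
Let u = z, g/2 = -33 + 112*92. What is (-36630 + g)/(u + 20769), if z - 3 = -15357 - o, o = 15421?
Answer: 8044/5003 ≈ 1.6078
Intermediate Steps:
g = 20542 (g = 2*(-33 + 112*92) = 2*(-33 + 10304) = 2*10271 = 20542)
z = -30775 (z = 3 + (-15357 - 1*15421) = 3 + (-15357 - 15421) = 3 - 30778 = -30775)
u = -30775
(-36630 + g)/(u + 20769) = (-36630 + 20542)/(-30775 + 20769) = -16088/(-10006) = -16088*(-1/10006) = 8044/5003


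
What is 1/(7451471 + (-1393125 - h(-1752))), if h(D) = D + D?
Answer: 1/6061850 ≈ 1.6497e-7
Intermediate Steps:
h(D) = 2*D
1/(7451471 + (-1393125 - h(-1752))) = 1/(7451471 + (-1393125 - 2*(-1752))) = 1/(7451471 + (-1393125 - 1*(-3504))) = 1/(7451471 + (-1393125 + 3504)) = 1/(7451471 - 1389621) = 1/6061850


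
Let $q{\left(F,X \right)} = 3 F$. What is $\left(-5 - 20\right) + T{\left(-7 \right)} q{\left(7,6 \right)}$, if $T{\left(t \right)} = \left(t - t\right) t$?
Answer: $-25$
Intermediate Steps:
$T{\left(t \right)} = 0$ ($T{\left(t \right)} = 0 t = 0$)
$\left(-5 - 20\right) + T{\left(-7 \right)} q{\left(7,6 \right)} = \left(-5 - 20\right) + 0 \cdot 3 \cdot 7 = -25 + 0 \cdot 21 = -25 + 0 = -25$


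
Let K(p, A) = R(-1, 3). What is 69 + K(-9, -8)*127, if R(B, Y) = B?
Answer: -58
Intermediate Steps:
K(p, A) = -1
69 + K(-9, -8)*127 = 69 - 1*127 = 69 - 127 = -58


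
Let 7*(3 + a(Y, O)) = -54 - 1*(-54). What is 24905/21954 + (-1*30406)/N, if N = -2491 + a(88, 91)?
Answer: 364823197/27376638 ≈ 13.326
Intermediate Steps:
a(Y, O) = -3 (a(Y, O) = -3 + (-54 - 1*(-54))/7 = -3 + (-54 + 54)/7 = -3 + (⅐)*0 = -3 + 0 = -3)
N = -2494 (N = -2491 - 3 = -2494)
24905/21954 + (-1*30406)/N = 24905/21954 - 1*30406/(-2494) = 24905*(1/21954) - 30406*(-1/2494) = 24905/21954 + 15203/1247 = 364823197/27376638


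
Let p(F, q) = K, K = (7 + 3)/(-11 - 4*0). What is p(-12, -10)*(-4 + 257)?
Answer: -230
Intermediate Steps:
K = -10/11 (K = 10/(-11 + 0) = 10/(-11) = 10*(-1/11) = -10/11 ≈ -0.90909)
p(F, q) = -10/11
p(-12, -10)*(-4 + 257) = -10*(-4 + 257)/11 = -10/11*253 = -230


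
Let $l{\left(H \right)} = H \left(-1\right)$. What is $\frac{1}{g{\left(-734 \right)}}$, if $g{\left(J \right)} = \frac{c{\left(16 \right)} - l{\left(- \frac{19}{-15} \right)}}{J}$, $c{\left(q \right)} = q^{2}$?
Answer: $- \frac{11010}{3859} \approx -2.8531$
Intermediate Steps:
$l{\left(H \right)} = - H$
$g{\left(J \right)} = \frac{3859}{15 J}$ ($g{\left(J \right)} = \frac{16^{2} - - \frac{-19}{-15}}{J} = \frac{256 - - \frac{\left(-19\right) \left(-1\right)}{15}}{J} = \frac{256 - \left(-1\right) \frac{19}{15}}{J} = \frac{256 - - \frac{19}{15}}{J} = \frac{256 + \frac{19}{15}}{J} = \frac{3859}{15 J}$)
$\frac{1}{g{\left(-734 \right)}} = \frac{1}{\frac{3859}{15} \frac{1}{-734}} = \frac{1}{\frac{3859}{15} \left(- \frac{1}{734}\right)} = \frac{1}{- \frac{3859}{11010}} = - \frac{11010}{3859}$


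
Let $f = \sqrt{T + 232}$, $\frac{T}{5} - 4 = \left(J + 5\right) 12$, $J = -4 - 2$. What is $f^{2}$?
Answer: $192$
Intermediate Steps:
$J = -6$ ($J = -4 - 2 = -6$)
$T = -40$ ($T = 20 + 5 \left(-6 + 5\right) 12 = 20 + 5 \left(\left(-1\right) 12\right) = 20 + 5 \left(-12\right) = 20 - 60 = -40$)
$f = 8 \sqrt{3}$ ($f = \sqrt{-40 + 232} = \sqrt{192} = 8 \sqrt{3} \approx 13.856$)
$f^{2} = \left(8 \sqrt{3}\right)^{2} = 192$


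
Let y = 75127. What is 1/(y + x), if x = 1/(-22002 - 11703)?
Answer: 33705/2532155534 ≈ 1.3311e-5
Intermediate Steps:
x = -1/33705 (x = 1/(-33705) = -1/33705 ≈ -2.9669e-5)
1/(y + x) = 1/(75127 - 1/33705) = 1/(2532155534/33705) = 33705/2532155534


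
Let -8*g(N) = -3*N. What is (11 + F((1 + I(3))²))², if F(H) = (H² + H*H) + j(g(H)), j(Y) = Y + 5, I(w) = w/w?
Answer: 9801/4 ≈ 2450.3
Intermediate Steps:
g(N) = 3*N/8 (g(N) = -(-3)*N/8 = 3*N/8)
I(w) = 1
j(Y) = 5 + Y
F(H) = 5 + 2*H² + 3*H/8 (F(H) = (H² + H*H) + (5 + 3*H/8) = (H² + H²) + (5 + 3*H/8) = 2*H² + (5 + 3*H/8) = 5 + 2*H² + 3*H/8)
(11 + F((1 + I(3))²))² = (11 + (5 + 2*((1 + 1)²)² + 3*(1 + 1)²/8))² = (11 + (5 + 2*(2²)² + (3/8)*2²))² = (11 + (5 + 2*4² + (3/8)*4))² = (11 + (5 + 2*16 + 3/2))² = (11 + (5 + 32 + 3/2))² = (11 + 77/2)² = (99/2)² = 9801/4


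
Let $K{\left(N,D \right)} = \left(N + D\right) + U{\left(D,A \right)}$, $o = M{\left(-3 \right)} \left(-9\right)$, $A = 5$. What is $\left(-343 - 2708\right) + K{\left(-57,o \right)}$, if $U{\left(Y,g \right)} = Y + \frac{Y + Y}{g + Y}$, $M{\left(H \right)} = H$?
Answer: $- \frac{48837}{16} \approx -3052.3$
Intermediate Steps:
$U{\left(Y,g \right)} = Y + \frac{2 Y}{Y + g}$
$o = 27$ ($o = \left(-3\right) \left(-9\right) = 27$)
$K{\left(N,D \right)} = D + N + \frac{D \left(7 + D\right)}{5 + D}$ ($K{\left(N,D \right)} = \left(N + D\right) + \frac{D \left(2 + D + 5\right)}{D + 5} = \left(D + N\right) + \frac{D \left(7 + D\right)}{5 + D} = D + N + \frac{D \left(7 + D\right)}{5 + D}$)
$\left(-343 - 2708\right) + K{\left(-57,o \right)} = \left(-343 - 2708\right) + \frac{27 \left(7 + 27\right) + \left(5 + 27\right) \left(27 - 57\right)}{5 + 27} = -3051 + \frac{27 \cdot 34 + 32 \left(-30\right)}{32} = -3051 + \frac{918 - 960}{32} = -3051 + \frac{1}{32} \left(-42\right) = -3051 - \frac{21}{16} = - \frac{48837}{16}$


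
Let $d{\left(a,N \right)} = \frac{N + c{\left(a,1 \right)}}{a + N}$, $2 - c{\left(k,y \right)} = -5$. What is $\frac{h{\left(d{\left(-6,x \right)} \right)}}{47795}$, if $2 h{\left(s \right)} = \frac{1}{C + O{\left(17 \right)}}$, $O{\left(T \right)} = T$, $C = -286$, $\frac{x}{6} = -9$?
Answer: $- \frac{1}{25713710} \approx -3.889 \cdot 10^{-8}$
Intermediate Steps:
$x = -54$ ($x = 6 \left(-9\right) = -54$)
$c{\left(k,y \right)} = 7$ ($c{\left(k,y \right)} = 2 - -5 = 2 + 5 = 7$)
$d{\left(a,N \right)} = \frac{7 + N}{N + a}$ ($d{\left(a,N \right)} = \frac{N + 7}{a + N} = \frac{7 + N}{N + a}$)
$h{\left(s \right)} = - \frac{1}{538}$ ($h{\left(s \right)} = \frac{1}{2 \left(-286 + 17\right)} = \frac{1}{2 \left(-269\right)} = \frac{1}{2} \left(- \frac{1}{269}\right) = - \frac{1}{538}$)
$\frac{h{\left(d{\left(-6,x \right)} \right)}}{47795} = - \frac{1}{538 \cdot 47795} = \left(- \frac{1}{538}\right) \frac{1}{47795} = - \frac{1}{25713710}$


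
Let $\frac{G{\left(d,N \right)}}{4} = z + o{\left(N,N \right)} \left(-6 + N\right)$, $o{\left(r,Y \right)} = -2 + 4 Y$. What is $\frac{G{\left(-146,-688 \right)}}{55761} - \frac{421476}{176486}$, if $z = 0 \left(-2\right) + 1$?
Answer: $\frac{662876303626}{4920517923} \approx 134.72$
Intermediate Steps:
$z = 1$ ($z = 0 + 1 = 1$)
$G{\left(d,N \right)} = 4 + 4 \left(-6 + N\right) \left(-2 + 4 N\right)$ ($G{\left(d,N \right)} = 4 \left(1 + \left(-2 + 4 N\right) \left(-6 + N\right)\right) = 4 \left(1 + \left(-6 + N\right) \left(-2 + 4 N\right)\right) = 4 + 4 \left(-6 + N\right) \left(-2 + 4 N\right)$)
$\frac{G{\left(-146,-688 \right)}}{55761} - \frac{421476}{176486} = \frac{52 - -71552 + 16 \left(-688\right)^{2}}{55761} - \frac{421476}{176486} = \left(52 + 71552 + 16 \cdot 473344\right) \frac{1}{55761} - \frac{210738}{88243} = \left(52 + 71552 + 7573504\right) \frac{1}{55761} - \frac{210738}{88243} = 7645108 \cdot \frac{1}{55761} - \frac{210738}{88243} = \frac{7645108}{55761} - \frac{210738}{88243} = \frac{662876303626}{4920517923}$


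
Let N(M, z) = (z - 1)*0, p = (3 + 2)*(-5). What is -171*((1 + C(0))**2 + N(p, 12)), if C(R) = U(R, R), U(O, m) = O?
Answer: -171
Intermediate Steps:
C(R) = R
p = -25 (p = 5*(-5) = -25)
N(M, z) = 0 (N(M, z) = (-1 + z)*0 = 0)
-171*((1 + C(0))**2 + N(p, 12)) = -171*((1 + 0)**2 + 0) = -171*(1**2 + 0) = -171*(1 + 0) = -171*1 = -171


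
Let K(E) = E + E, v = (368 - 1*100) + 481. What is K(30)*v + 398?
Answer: 45338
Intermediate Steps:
v = 749 (v = (368 - 100) + 481 = 268 + 481 = 749)
K(E) = 2*E
K(30)*v + 398 = (2*30)*749 + 398 = 60*749 + 398 = 44940 + 398 = 45338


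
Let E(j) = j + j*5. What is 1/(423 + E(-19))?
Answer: 1/309 ≈ 0.0032362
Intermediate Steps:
E(j) = 6*j (E(j) = j + 5*j = 6*j)
1/(423 + E(-19)) = 1/(423 + 6*(-19)) = 1/(423 - 114) = 1/309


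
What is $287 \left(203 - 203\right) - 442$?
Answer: $-442$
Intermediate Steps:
$287 \left(203 - 203\right) - 442 = 287 \cdot 0 - 442 = 0 - 442 = -442$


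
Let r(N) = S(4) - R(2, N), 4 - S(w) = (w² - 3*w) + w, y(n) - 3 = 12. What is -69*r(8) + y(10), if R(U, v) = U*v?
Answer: 1395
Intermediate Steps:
y(n) = 15 (y(n) = 3 + 12 = 15)
S(w) = 4 - w² + 2*w (S(w) = 4 - ((w² - 3*w) + w) = 4 - (w² - 2*w) = 4 + (-w² + 2*w) = 4 - w² + 2*w)
r(N) = -4 - 2*N (r(N) = (4 - 1*4² + 2*4) - 2*N = (4 - 1*16 + 8) - 2*N = (4 - 16 + 8) - 2*N = -4 - 2*N)
-69*r(8) + y(10) = -69*(-4 - 2*8) + 15 = -69*(-4 - 16) + 15 = -69*(-20) + 15 = 1380 + 15 = 1395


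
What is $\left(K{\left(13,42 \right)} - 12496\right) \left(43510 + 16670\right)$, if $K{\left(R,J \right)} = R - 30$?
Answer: $-753032340$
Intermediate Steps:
$K{\left(R,J \right)} = -30 + R$
$\left(K{\left(13,42 \right)} - 12496\right) \left(43510 + 16670\right) = \left(\left(-30 + 13\right) - 12496\right) \left(43510 + 16670\right) = \left(-17 - 12496\right) 60180 = \left(-12513\right) 60180 = -753032340$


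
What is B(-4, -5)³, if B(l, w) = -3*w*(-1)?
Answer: -3375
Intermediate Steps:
B(l, w) = 3*w (B(l, w) = -(-3)*w = 3*w)
B(-4, -5)³ = (3*(-5))³ = (-15)³ = -3375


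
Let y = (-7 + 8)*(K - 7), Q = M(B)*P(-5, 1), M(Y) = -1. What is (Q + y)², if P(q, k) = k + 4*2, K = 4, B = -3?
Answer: 144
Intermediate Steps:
P(q, k) = 8 + k (P(q, k) = k + 8 = 8 + k)
Q = -9 (Q = -(8 + 1) = -1*9 = -9)
y = -3 (y = (-7 + 8)*(4 - 7) = 1*(-3) = -3)
(Q + y)² = (-9 - 3)² = (-12)² = 144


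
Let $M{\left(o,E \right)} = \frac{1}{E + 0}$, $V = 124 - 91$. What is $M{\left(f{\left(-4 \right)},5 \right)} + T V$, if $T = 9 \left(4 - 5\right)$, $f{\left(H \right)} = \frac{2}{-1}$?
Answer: $- \frac{1484}{5} \approx -296.8$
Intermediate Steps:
$f{\left(H \right)} = -2$ ($f{\left(H \right)} = 2 \left(-1\right) = -2$)
$V = 33$
$M{\left(o,E \right)} = \frac{1}{E}$
$T = -9$ ($T = 9 \left(-1\right) = -9$)
$M{\left(f{\left(-4 \right)},5 \right)} + T V = \frac{1}{5} - 297 = - \frac{1484}{5}$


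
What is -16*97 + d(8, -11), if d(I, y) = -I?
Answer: -1560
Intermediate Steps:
-16*97 + d(8, -11) = -16*97 - 1*8 = -1552 - 8 = -1560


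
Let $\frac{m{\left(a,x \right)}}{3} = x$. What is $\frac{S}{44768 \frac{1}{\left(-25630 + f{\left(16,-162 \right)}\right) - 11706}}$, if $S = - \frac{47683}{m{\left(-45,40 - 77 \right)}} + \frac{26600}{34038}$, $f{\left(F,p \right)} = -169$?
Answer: $- \frac{10163770951295}{28190543904} \approx -360.54$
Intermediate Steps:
$m{\left(a,x \right)} = 3 x$
$S = \frac{270997759}{629703}$ ($S = - \frac{47683}{3 \left(40 - 77\right)} + \frac{26600}{34038} = - \frac{47683}{3 \left(-37\right)} + 26600 \cdot \frac{1}{34038} = - \frac{47683}{-111} + \frac{13300}{17019} = \left(-47683\right) \left(- \frac{1}{111}\right) + \frac{13300}{17019} = \frac{47683}{111} + \frac{13300}{17019} = \frac{270997759}{629703} \approx 430.36$)
$\frac{S}{44768 \frac{1}{\left(-25630 + f{\left(16,-162 \right)}\right) - 11706}} = \frac{270997759}{629703 \frac{44768}{\left(-25630 - 169\right) - 11706}} = \frac{270997759}{629703 \frac{44768}{-25799 - 11706}} = \frac{270997759}{629703 \frac{44768}{-37505}} = \frac{270997759}{629703 \cdot 44768 \left(- \frac{1}{37505}\right)} = \frac{270997759}{629703 \left(- \frac{44768}{37505}\right)} = \frac{270997759}{629703} \left(- \frac{37505}{44768}\right) = - \frac{10163770951295}{28190543904}$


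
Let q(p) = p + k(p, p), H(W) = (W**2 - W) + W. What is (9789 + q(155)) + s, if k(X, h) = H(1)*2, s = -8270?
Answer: 1676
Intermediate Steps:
H(W) = W**2
k(X, h) = 2 (k(X, h) = 1**2*2 = 1*2 = 2)
q(p) = 2 + p (q(p) = p + 2 = 2 + p)
(9789 + q(155)) + s = (9789 + (2 + 155)) - 8270 = (9789 + 157) - 8270 = 9946 - 8270 = 1676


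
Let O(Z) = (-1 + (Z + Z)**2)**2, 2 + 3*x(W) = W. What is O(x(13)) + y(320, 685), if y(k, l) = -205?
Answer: 209020/81 ≈ 2580.5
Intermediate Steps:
x(W) = -2/3 + W/3
O(Z) = (-1 + 4*Z**2)**2 (O(Z) = (-1 + (2*Z)**2)**2 = (-1 + 4*Z**2)**2)
O(x(13)) + y(320, 685) = (-1 + 4*(-2/3 + (1/3)*13)**2)**2 - 205 = (-1 + 4*(-2/3 + 13/3)**2)**2 - 205 = (-1 + 4*(11/3)**2)**2 - 205 = (-1 + 4*(121/9))**2 - 205 = (-1 + 484/9)**2 - 205 = (475/9)**2 - 205 = 225625/81 - 205 = 209020/81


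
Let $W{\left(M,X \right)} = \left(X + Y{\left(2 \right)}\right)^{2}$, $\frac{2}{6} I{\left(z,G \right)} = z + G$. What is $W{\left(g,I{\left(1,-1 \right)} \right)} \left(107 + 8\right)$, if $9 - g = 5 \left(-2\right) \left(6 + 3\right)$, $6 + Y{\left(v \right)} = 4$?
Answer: $460$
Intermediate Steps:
$Y{\left(v \right)} = -2$ ($Y{\left(v \right)} = -6 + 4 = -2$)
$I{\left(z,G \right)} = 3 G + 3 z$ ($I{\left(z,G \right)} = 3 \left(z + G\right) = 3 \left(G + z\right) = 3 G + 3 z$)
$g = 99$ ($g = 9 - 5 \left(-2\right) \left(6 + 3\right) = 9 - \left(-10\right) 9 = 9 - -90 = 9 + 90 = 99$)
$W{\left(M,X \right)} = \left(-2 + X\right)^{2}$ ($W{\left(M,X \right)} = \left(X - 2\right)^{2} = \left(-2 + X\right)^{2}$)
$W{\left(g,I{\left(1,-1 \right)} \right)} \left(107 + 8\right) = \left(-2 + \left(3 \left(-1\right) + 3 \cdot 1\right)\right)^{2} \left(107 + 8\right) = \left(-2 + \left(-3 + 3\right)\right)^{2} \cdot 115 = \left(-2 + 0\right)^{2} \cdot 115 = \left(-2\right)^{2} \cdot 115 = 4 \cdot 115 = 460$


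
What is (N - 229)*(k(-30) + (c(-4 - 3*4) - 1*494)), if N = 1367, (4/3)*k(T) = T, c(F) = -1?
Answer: -588915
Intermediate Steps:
k(T) = 3*T/4
(N - 229)*(k(-30) + (c(-4 - 3*4) - 1*494)) = (1367 - 229)*((3/4)*(-30) + (-1 - 1*494)) = 1138*(-45/2 + (-1 - 494)) = 1138*(-45/2 - 495) = 1138*(-1035/2) = -588915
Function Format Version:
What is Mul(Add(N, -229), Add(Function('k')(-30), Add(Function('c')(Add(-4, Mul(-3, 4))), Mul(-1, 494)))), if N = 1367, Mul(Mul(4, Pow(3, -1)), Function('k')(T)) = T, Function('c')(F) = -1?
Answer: -588915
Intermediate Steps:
Function('k')(T) = Mul(Rational(3, 4), T)
Mul(Add(N, -229), Add(Function('k')(-30), Add(Function('c')(Add(-4, Mul(-3, 4))), Mul(-1, 494)))) = Mul(Add(1367, -229), Add(Mul(Rational(3, 4), -30), Add(-1, Mul(-1, 494)))) = Mul(1138, Add(Rational(-45, 2), Add(-1, -494))) = Mul(1138, Add(Rational(-45, 2), -495)) = Mul(1138, Rational(-1035, 2)) = -588915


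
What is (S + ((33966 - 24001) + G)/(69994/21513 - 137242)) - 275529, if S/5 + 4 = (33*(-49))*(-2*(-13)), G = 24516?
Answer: -49453929142349/101807488 ≈ -4.8576e+5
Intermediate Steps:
S = -210230 (S = -20 + 5*((33*(-49))*(-2*(-13))) = -20 + 5*(-1617*26) = -20 + 5*(-42042) = -20 - 210210 = -210230)
(S + ((33966 - 24001) + G)/(69994/21513 - 137242)) - 275529 = (-210230 + ((33966 - 24001) + 24516)/(69994/21513 - 137242)) - 275529 = (-210230 + (9965 + 24516)/(69994*(1/21513) - 137242)) - 275529 = (-210230 + 34481/(69994/21513 - 137242)) - 275529 = (-210230 + 34481/(-2952417152/21513)) - 275529 = (-210230 + 34481*(-21513/2952417152)) - 275529 = (-210230 - 25578957/101807488) - 275529 = -21403013781197/101807488 - 275529 = -49453929142349/101807488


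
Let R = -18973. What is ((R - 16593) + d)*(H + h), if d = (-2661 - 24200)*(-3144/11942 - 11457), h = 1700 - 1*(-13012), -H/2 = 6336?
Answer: 3748263513148920/5971 ≈ 6.2774e+11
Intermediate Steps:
H = -12672 (H = -2*6336 = -12672)
h = 14712 (h = 1700 + 13012 = 14712)
d = 1837596439659/5971 (d = -26861*(-3144*1/11942 - 11457) = -26861*(-1572/5971 - 11457) = -26861*(-68411319/5971) = 1837596439659/5971 ≈ 3.0775e+8)
((R - 16593) + d)*(H + h) = ((-18973 - 16593) + 1837596439659/5971)*(-12672 + 14712) = (-35566 + 1837596439659/5971)*2040 = (1837384075073/5971)*2040 = 3748263513148920/5971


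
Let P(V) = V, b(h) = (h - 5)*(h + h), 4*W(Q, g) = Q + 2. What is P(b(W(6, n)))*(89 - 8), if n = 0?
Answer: -972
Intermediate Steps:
W(Q, g) = ½ + Q/4 (W(Q, g) = (Q + 2)/4 = (2 + Q)/4 = ½ + Q/4)
b(h) = 2*h*(-5 + h) (b(h) = (-5 + h)*(2*h) = 2*h*(-5 + h))
P(b(W(6, n)))*(89 - 8) = (2*(½ + (¼)*6)*(-5 + (½ + (¼)*6)))*(89 - 8) = (2*(½ + 3/2)*(-5 + (½ + 3/2)))*81 = (2*2*(-5 + 2))*81 = (2*2*(-3))*81 = -12*81 = -972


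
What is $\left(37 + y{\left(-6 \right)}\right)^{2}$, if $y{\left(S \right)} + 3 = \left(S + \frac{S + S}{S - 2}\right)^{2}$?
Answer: $\frac{47089}{16} \approx 2943.1$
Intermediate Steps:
$y{\left(S \right)} = -3 + \left(S + \frac{2 S}{-2 + S}\right)^{2}$ ($y{\left(S \right)} = -3 + \left(S + \frac{S + S}{S - 2}\right)^{2} = -3 + \left(S + \frac{2 S}{-2 + S}\right)^{2}$)
$\left(37 + y{\left(-6 \right)}\right)^{2} = \left(37 - \left(3 - \frac{\left(-6\right)^{4}}{\left(-2 - 6\right)^{2}}\right)\right)^{2} = \left(37 - \left(3 - \frac{1296}{64}\right)\right)^{2} = \left(37 + \left(-3 + 1296 \cdot \frac{1}{64}\right)\right)^{2} = \left(37 + \left(-3 + \frac{81}{4}\right)\right)^{2} = \left(37 + \frac{69}{4}\right)^{2} = \left(\frac{217}{4}\right)^{2} = \frac{47089}{16}$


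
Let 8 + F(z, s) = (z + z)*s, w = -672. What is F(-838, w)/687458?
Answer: 563132/343729 ≈ 1.6383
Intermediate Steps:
F(z, s) = -8 + 2*s*z (F(z, s) = -8 + (z + z)*s = -8 + (2*z)*s = -8 + 2*s*z)
F(-838, w)/687458 = (-8 + 2*(-672)*(-838))/687458 = (-8 + 1126272)*(1/687458) = 1126264*(1/687458) = 563132/343729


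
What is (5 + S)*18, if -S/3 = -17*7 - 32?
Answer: 8244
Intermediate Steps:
S = 453 (S = -3*(-17*7 - 32) = -3*(-119 - 32) = -3*(-151) = 453)
(5 + S)*18 = (5 + 453)*18 = 458*18 = 8244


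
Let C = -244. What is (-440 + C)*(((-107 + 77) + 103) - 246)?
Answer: 118332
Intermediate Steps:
(-440 + C)*(((-107 + 77) + 103) - 246) = (-440 - 244)*(((-107 + 77) + 103) - 246) = -684*((-30 + 103) - 246) = -684*(73 - 246) = -684*(-173) = 118332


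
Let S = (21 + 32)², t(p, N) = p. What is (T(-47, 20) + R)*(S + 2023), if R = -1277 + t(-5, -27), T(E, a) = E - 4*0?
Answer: -6421728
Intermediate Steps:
T(E, a) = E (T(E, a) = E + 0 = E)
R = -1282 (R = -1277 - 5 = -1282)
S = 2809 (S = 53² = 2809)
(T(-47, 20) + R)*(S + 2023) = (-47 - 1282)*(2809 + 2023) = -1329*4832 = -6421728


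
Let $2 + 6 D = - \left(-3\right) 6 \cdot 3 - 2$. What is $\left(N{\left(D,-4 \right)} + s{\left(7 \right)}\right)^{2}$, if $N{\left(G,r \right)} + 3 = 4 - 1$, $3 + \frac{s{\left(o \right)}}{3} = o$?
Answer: $144$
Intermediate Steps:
$s{\left(o \right)} = -9 + 3 o$
$D = \frac{25}{3}$ ($D = - \frac{1}{3} + \frac{- \left(-3\right) 6 \cdot 3 - 2}{6} = - \frac{1}{3} + \frac{- \left(-18\right) 3 - 2}{6} = - \frac{1}{3} + \frac{\left(-1\right) \left(-54\right) - 2}{6} = - \frac{1}{3} + \frac{54 - 2}{6} = - \frac{1}{3} + \frac{1}{6} \cdot 52 = - \frac{1}{3} + \frac{26}{3} = \frac{25}{3} \approx 8.3333$)
$N{\left(G,r \right)} = 0$ ($N{\left(G,r \right)} = -3 + \left(4 - 1\right) = -3 + 3 = 0$)
$\left(N{\left(D,-4 \right)} + s{\left(7 \right)}\right)^{2} = \left(0 + \left(-9 + 3 \cdot 7\right)\right)^{2} = \left(0 + \left(-9 + 21\right)\right)^{2} = \left(0 + 12\right)^{2} = 12^{2} = 144$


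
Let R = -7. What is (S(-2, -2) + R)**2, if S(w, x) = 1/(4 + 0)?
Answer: 729/16 ≈ 45.563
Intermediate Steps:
S(w, x) = 1/4
(S(-2, -2) + R)**2 = (1/4 - 7)**2 = (-27/4)**2 = 729/16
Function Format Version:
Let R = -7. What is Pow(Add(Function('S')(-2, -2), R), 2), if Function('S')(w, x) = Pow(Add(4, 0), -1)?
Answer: Rational(729, 16) ≈ 45.563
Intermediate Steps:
Function('S')(w, x) = Rational(1, 4) (Function('S')(w, x) = Pow(4, -1) = Rational(1, 4))
Pow(Add(Function('S')(-2, -2), R), 2) = Pow(Add(Rational(1, 4), -7), 2) = Pow(Rational(-27, 4), 2) = Rational(729, 16)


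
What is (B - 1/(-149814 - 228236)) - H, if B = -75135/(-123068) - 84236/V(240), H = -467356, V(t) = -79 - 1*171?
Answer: 54399609061100009/116314643500 ≈ 4.6769e+5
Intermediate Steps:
V(t) = -250 (V(t) = -79 - 171 = -250)
B = 5192769899/15383500 (B = -75135/(-123068) - 84236/(-250) = -75135*(-1/123068) - 84236*(-1/250) = 75135/123068 + 42118/125 = 5192769899/15383500 ≈ 337.55)
(B - 1/(-149814 - 228236)) - H = (5192769899/15383500 - 1/(-149814 - 228236)) - 1*(-467356) = (5192769899/15383500 - 1/(-378050)) + 467356 = (5192769899/15383500 - 1*(-1/378050)) + 467356 = (5192769899/15383500 + 1/378050) + 467356 = 39262533514009/116314643500 + 467356 = 54399609061100009/116314643500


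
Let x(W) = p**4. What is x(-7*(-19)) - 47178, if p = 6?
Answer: -45882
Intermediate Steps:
x(W) = 1296 (x(W) = 6**4 = 1296)
x(-7*(-19)) - 47178 = 1296 - 47178 = -45882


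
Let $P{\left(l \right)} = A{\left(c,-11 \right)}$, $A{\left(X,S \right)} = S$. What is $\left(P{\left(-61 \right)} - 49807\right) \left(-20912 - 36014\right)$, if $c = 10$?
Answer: $2835939468$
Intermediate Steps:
$P{\left(l \right)} = -11$
$\left(P{\left(-61 \right)} - 49807\right) \left(-20912 - 36014\right) = \left(-11 - 49807\right) \left(-20912 - 36014\right) = \left(-49818\right) \left(-56926\right) = 2835939468$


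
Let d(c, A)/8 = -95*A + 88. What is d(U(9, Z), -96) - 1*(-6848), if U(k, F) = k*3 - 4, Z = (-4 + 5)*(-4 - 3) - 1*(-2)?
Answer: 80512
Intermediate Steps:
Z = -5 (Z = 1*(-7) + 2 = -7 + 2 = -5)
U(k, F) = -4 + 3*k (U(k, F) = 3*k - 4 = -4 + 3*k)
d(c, A) = 704 - 760*A (d(c, A) = 8*(-95*A + 88) = 8*(88 - 95*A) = 704 - 760*A)
d(U(9, Z), -96) - 1*(-6848) = (704 - 760*(-96)) - 1*(-6848) = (704 + 72960) + 6848 = 73664 + 6848 = 80512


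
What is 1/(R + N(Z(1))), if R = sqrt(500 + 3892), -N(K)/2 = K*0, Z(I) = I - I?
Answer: sqrt(122)/732 ≈ 0.015089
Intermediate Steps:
Z(I) = 0
N(K) = 0 (N(K) = -2*K*0 = -2*0 = 0)
R = 6*sqrt(122) (R = sqrt(4392) = 6*sqrt(122) ≈ 66.272)
1/(R + N(Z(1))) = 1/(6*sqrt(122) + 0) = 1/(6*sqrt(122)) = sqrt(122)/732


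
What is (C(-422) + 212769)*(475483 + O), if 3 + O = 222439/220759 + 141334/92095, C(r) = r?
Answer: 293249402663200300431/2904400015 ≈ 1.0097e+11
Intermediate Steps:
O = -1329446872/2904400015 (O = -3 + (222439/220759 + 141334/92095) = -3 + (222439*(1/220759) + 141334*(1/92095)) = -3 + (31777/31537 + 141334/92095) = -3 + 7383753173/2904400015 = -1329446872/2904400015 ≈ -0.45774)
(C(-422) + 212769)*(475483 + O) = (-422 + 212769)*(475483 - 1329446872/2904400015) = 212347*(1380991502885373/2904400015) = 293249402663200300431/2904400015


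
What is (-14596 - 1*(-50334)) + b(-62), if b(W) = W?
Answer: 35676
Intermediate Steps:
(-14596 - 1*(-50334)) + b(-62) = (-14596 - 1*(-50334)) - 62 = (-14596 + 50334) - 62 = 35738 - 62 = 35676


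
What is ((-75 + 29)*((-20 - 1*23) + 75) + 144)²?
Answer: 1763584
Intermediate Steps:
((-75 + 29)*((-20 - 1*23) + 75) + 144)² = (-46*((-20 - 23) + 75) + 144)² = (-46*(-43 + 75) + 144)² = (-46*32 + 144)² = (-1472 + 144)² = (-1328)² = 1763584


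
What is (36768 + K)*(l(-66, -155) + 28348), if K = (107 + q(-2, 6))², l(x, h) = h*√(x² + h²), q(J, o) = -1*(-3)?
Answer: 1385310064 - 7574540*√28381 ≈ 1.0925e+8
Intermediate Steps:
q(J, o) = 3
l(x, h) = h*√(h² + x²)
K = 12100 (K = (107 + 3)² = 110² = 12100)
(36768 + K)*(l(-66, -155) + 28348) = (36768 + 12100)*(-155*√((-155)² + (-66)²) + 28348) = 48868*(-155*√(24025 + 4356) + 28348) = 48868*(-155*√28381 + 28348) = 48868*(28348 - 155*√28381) = 1385310064 - 7574540*√28381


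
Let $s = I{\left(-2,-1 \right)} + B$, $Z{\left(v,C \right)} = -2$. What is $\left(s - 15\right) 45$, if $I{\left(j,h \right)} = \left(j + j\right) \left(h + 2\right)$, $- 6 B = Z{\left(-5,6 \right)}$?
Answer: $-840$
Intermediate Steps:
$B = \frac{1}{3}$ ($B = \left(- \frac{1}{6}\right) \left(-2\right) = \frac{1}{3} \approx 0.33333$)
$I{\left(j,h \right)} = 2 j \left(2 + h\right)$
$s = - \frac{11}{3}$ ($s = 2 \left(-2\right) \left(2 - 1\right) + \frac{1}{3} = 2 \left(-2\right) 1 + \frac{1}{3} = -4 + \frac{1}{3} = - \frac{11}{3} \approx -3.6667$)
$\left(s - 15\right) 45 = \left(- \frac{11}{3} - 15\right) 45 = \left(- \frac{56}{3}\right) 45 = -840$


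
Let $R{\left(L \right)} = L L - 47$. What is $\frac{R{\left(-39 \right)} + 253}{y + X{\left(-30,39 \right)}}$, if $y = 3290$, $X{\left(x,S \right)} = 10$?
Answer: $\frac{157}{300} \approx 0.52333$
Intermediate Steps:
$R{\left(L \right)} = -47 + L^{2}$ ($R{\left(L \right)} = L^{2} - 47 = -47 + L^{2}$)
$\frac{R{\left(-39 \right)} + 253}{y + X{\left(-30,39 \right)}} = \frac{\left(-47 + \left(-39\right)^{2}\right) + 253}{3290 + 10} = \frac{\left(-47 + 1521\right) + 253}{3300} = \left(1474 + 253\right) \frac{1}{3300} = 1727 \cdot \frac{1}{3300} = \frac{157}{300}$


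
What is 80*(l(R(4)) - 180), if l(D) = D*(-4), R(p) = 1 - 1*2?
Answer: -14080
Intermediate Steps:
R(p) = -1 (R(p) = 1 - 2 = -1)
l(D) = -4*D
80*(l(R(4)) - 180) = 80*(-4*(-1) - 180) = 80*(4 - 180) = 80*(-176) = -14080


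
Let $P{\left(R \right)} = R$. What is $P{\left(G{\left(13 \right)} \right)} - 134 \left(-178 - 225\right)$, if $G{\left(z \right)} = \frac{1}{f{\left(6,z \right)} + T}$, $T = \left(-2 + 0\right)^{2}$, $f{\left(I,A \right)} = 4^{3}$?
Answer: $\frac{3672137}{68} \approx 54002.0$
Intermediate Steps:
$f{\left(I,A \right)} = 64$
$T = 4$ ($T = \left(-2\right)^{2} = 4$)
$G{\left(z \right)} = \frac{1}{68}$ ($G{\left(z \right)} = \frac{1}{64 + 4} = \frac{1}{68}$)
$P{\left(G{\left(13 \right)} \right)} - 134 \left(-178 - 225\right) = \frac{1}{68} - 134 \left(-178 - 225\right) = \frac{1}{68} - 134 \left(-403\right) = \frac{1}{68} - -54002 = \frac{1}{68} + 54002 = \frac{3672137}{68}$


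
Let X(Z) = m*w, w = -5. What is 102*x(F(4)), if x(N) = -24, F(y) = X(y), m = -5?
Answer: -2448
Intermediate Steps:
X(Z) = 25 (X(Z) = -5*(-5) = 25)
F(y) = 25
102*x(F(4)) = 102*(-24) = -2448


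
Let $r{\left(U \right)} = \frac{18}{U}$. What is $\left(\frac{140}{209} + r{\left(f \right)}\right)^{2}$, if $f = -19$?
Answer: $\frac{3364}{43681} \approx 0.077013$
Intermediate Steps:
$\left(\frac{140}{209} + r{\left(f \right)}\right)^{2} = \left(\frac{140}{209} + \frac{18}{-19}\right)^{2} = \left(140 \cdot \frac{1}{209} + 18 \left(- \frac{1}{19}\right)\right)^{2} = \left(\frac{140}{209} - \frac{18}{19}\right)^{2} = \left(- \frac{58}{209}\right)^{2} = \frac{3364}{43681}$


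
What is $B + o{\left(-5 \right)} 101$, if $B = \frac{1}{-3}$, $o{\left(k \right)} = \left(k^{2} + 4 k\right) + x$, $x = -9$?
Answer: $- \frac{1213}{3} \approx -404.33$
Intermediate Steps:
$o{\left(k \right)} = -9 + k^{2} + 4 k$ ($o{\left(k \right)} = \left(k^{2} + 4 k\right) - 9 = -9 + k^{2} + 4 k$)
$B = - \frac{1}{3} \approx -0.33333$
$B + o{\left(-5 \right)} 101 = - \frac{1}{3} + \left(-9 + \left(-5\right)^{2} + 4 \left(-5\right)\right) 101 = - \frac{1}{3} + \left(-9 + 25 - 20\right) 101 = - \frac{1}{3} - 404 = - \frac{1213}{3}$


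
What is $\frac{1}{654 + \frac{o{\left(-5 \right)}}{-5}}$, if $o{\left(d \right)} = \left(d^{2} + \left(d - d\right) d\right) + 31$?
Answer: $\frac{5}{3214} \approx 0.0015557$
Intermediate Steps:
$o{\left(d \right)} = 31 + d^{2}$ ($o{\left(d \right)} = \left(d^{2} + 0 d\right) + 31 = \left(d^{2} + 0\right) + 31 = d^{2} + 31 = 31 + d^{2}$)
$\frac{1}{654 + \frac{o{\left(-5 \right)}}{-5}} = \frac{1}{654 + \frac{31 + \left(-5\right)^{2}}{-5}} = \frac{1}{654 + \left(31 + 25\right) \left(- \frac{1}{5}\right)} = \frac{1}{654 + 56 \left(- \frac{1}{5}\right)} = \frac{1}{654 - \frac{56}{5}} = \frac{1}{\frac{3214}{5}} = \frac{5}{3214}$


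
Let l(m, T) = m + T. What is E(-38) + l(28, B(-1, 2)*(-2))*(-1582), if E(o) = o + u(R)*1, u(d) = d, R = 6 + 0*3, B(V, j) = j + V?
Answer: -41164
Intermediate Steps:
B(V, j) = V + j
R = 6 (R = 6 + 0 = 6)
l(m, T) = T + m
E(o) = 6 + o (E(o) = o + 6*1 = o + 6 = 6 + o)
E(-38) + l(28, B(-1, 2)*(-2))*(-1582) = (6 - 38) + ((-1 + 2)*(-2) + 28)*(-1582) = -32 + (1*(-2) + 28)*(-1582) = -32 + (-2 + 28)*(-1582) = -32 + 26*(-1582) = -32 - 41132 = -41164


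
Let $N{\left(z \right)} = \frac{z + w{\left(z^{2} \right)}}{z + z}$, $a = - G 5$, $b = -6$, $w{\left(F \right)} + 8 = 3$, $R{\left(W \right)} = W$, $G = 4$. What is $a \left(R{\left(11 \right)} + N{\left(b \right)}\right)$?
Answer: $- \frac{715}{3} \approx -238.33$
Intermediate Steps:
$w{\left(F \right)} = -5$ ($w{\left(F \right)} = -8 + 3 = -5$)
$a = -20$ ($a = - 4 \cdot 5 = \left(-1\right) 20 = -20$)
$N{\left(z \right)} = \frac{-5 + z}{2 z}$ ($N{\left(z \right)} = \frac{z - 5}{z + z} = \frac{-5 + z}{2 z}$)
$a \left(R{\left(11 \right)} + N{\left(b \right)}\right) = - 20 \left(11 + \frac{-5 - 6}{2 \left(-6\right)}\right) = - 20 \left(11 + \frac{1}{2} \left(- \frac{1}{6}\right) \left(-11\right)\right) = - 20 \left(11 + \frac{11}{12}\right) = \left(-20\right) \frac{143}{12} = - \frac{715}{3}$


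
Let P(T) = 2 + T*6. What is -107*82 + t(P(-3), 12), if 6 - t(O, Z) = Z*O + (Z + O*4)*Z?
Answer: -7952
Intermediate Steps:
P(T) = 2 + 6*T
t(O, Z) = 6 - O*Z - Z*(Z + 4*O) (t(O, Z) = 6 - (Z*O + (Z + O*4)*Z) = 6 - (O*Z + (Z + 4*O)*Z) = 6 - (O*Z + Z*(Z + 4*O)) = 6 + (-O*Z - Z*(Z + 4*O)) = 6 - O*Z - Z*(Z + 4*O))
-107*82 + t(P(-3), 12) = -107*82 + (6 - 1*12**2 - 5*(2 + 6*(-3))*12) = -8774 + (6 - 1*144 - 5*(2 - 18)*12) = -8774 + (6 - 144 - 5*(-16)*12) = -8774 + (6 - 144 + 960) = -8774 + 822 = -7952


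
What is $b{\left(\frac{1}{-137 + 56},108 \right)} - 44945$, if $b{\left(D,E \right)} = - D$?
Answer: $- \frac{3640544}{81} \approx -44945.0$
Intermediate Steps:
$b{\left(\frac{1}{-137 + 56},108 \right)} - 44945 = - \frac{1}{-137 + 56} - 44945 = - \frac{1}{-81} - 44945 = \left(-1\right) \left(- \frac{1}{81}\right) - 44945 = \frac{1}{81} - 44945 = - \frac{3640544}{81}$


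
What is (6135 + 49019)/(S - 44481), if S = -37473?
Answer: -27577/40977 ≈ -0.67299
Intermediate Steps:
(6135 + 49019)/(S - 44481) = (6135 + 49019)/(-37473 - 44481) = 55154/(-81954) = 55154*(-1/81954) = -27577/40977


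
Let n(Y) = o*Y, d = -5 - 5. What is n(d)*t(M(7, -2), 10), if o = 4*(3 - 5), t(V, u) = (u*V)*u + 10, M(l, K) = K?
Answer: -15200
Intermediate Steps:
t(V, u) = 10 + V*u² (t(V, u) = (V*u)*u + 10 = V*u² + 10 = 10 + V*u²)
d = -10
o = -8 (o = 4*(-2) = -8)
n(Y) = -8*Y
n(d)*t(M(7, -2), 10) = (-8*(-10))*(10 - 2*10²) = 80*(10 - 2*100) = 80*(10 - 200) = 80*(-190) = -15200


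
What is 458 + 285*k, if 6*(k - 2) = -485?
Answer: -44019/2 ≈ -22010.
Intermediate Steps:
k = -473/6 (k = 2 + (⅙)*(-485) = 2 - 485/6 = -473/6 ≈ -78.833)
458 + 285*k = 458 + 285*(-473/6) = 458 - 44935/2 = -44019/2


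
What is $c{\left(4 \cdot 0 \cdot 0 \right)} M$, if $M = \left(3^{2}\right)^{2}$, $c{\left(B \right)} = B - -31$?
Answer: $2511$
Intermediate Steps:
$c{\left(B \right)} = 31 + B$ ($c{\left(B \right)} = B + 31 = 31 + B$)
$M = 81$ ($M = 9^{2} = 81$)
$c{\left(4 \cdot 0 \cdot 0 \right)} M = \left(31 + 4 \cdot 0 \cdot 0\right) 81 = \left(31 + 0 \cdot 0\right) 81 = \left(31 + 0\right) 81 = 31 \cdot 81 = 2511$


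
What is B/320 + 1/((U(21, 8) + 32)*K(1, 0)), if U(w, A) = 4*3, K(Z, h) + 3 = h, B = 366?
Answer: 5999/5280 ≈ 1.1362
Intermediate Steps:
K(Z, h) = -3 + h
U(w, A) = 12
B/320 + 1/((U(21, 8) + 32)*K(1, 0)) = 366/320 + 1/((12 + 32)*(-3 + 0)) = 366*(1/320) + 1/(44*(-3)) = 183/160 + (1/44)*(-⅓) = 183/160 - 1/132 = 5999/5280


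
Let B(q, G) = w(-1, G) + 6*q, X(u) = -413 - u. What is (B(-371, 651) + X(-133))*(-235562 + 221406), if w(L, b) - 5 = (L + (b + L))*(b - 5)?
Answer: -5899555468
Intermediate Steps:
w(L, b) = 5 + (-5 + b)*(b + 2*L) (w(L, b) = 5 + (L + (b + L))*(b - 5) = 5 + (L + (L + b))*(-5 + b) = 5 + (b + 2*L)*(-5 + b) = 5 + (-5 + b)*(b + 2*L))
B(q, G) = 15 + G**2 - 7*G + 6*q (B(q, G) = (5 + G**2 - 10*(-1) - 5*G + 2*(-1)*G) + 6*q = (5 + G**2 + 10 - 5*G - 2*G) + 6*q = (15 + G**2 - 7*G) + 6*q = 15 + G**2 - 7*G + 6*q)
(B(-371, 651) + X(-133))*(-235562 + 221406) = ((15 + 651**2 - 7*651 + 6*(-371)) + (-413 - 1*(-133)))*(-235562 + 221406) = ((15 + 423801 - 4557 - 2226) + (-413 + 133))*(-14156) = (417033 - 280)*(-14156) = 416753*(-14156) = -5899555468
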